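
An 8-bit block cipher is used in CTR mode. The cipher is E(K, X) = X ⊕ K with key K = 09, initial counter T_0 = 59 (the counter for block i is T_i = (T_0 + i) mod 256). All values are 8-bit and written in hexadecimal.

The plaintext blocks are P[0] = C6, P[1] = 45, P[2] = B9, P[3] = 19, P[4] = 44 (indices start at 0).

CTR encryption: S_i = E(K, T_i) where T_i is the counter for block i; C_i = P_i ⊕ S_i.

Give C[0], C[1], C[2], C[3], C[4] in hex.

C[0]: T = 59, S = E(K, T) = 50; C6 ⊕ 50 = 96.
C[1]: T = 5A, S = E(K, T) = 53; 45 ⊕ 53 = 16.
C[2]: T = 5B, S = E(K, T) = 52; B9 ⊕ 52 = EB.
C[3]: T = 5C, S = E(K, T) = 55; 19 ⊕ 55 = 4C.
C[4]: T = 5D, S = E(K, T) = 54; 44 ⊕ 54 = 10.

C[0] = 96, C[1] = 16, C[2] = EB, C[3] = 4C, C[4] = 10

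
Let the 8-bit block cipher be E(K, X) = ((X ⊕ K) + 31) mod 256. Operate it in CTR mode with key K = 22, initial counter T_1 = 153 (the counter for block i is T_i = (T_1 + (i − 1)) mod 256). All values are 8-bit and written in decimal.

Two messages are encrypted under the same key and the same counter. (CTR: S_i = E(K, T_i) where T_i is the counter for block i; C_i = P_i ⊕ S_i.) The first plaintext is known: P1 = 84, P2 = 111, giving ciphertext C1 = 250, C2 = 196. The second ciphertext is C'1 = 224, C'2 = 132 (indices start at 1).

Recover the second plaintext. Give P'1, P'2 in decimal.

In CTR with a reused counter, both messages share the same keystream S_i, so C_i ⊕ C'_i = P_i ⊕ P'_i and thus P'_i = P_i ⊕ C_i ⊕ C'_i.
P'1: 84 ⊕ 250 ⊕ 224 = 78.
P'2: 111 ⊕ 196 ⊕ 132 = 47.

P'1 = 78, P'2 = 47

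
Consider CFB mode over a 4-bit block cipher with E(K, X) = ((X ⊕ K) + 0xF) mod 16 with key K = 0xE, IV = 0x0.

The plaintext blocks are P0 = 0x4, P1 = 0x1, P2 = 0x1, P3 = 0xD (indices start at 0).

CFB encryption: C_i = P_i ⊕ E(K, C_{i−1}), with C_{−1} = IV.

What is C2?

C2 = 0x9

C0: E(K, 0x0) = 0xD; 0x4 ⊕ 0xD = 0x9.
C1: E(K, 0x9) = 0x6; 0x1 ⊕ 0x6 = 0x7.
C2: E(K, 0x7) = 0x8; 0x1 ⊕ 0x8 = 0x9.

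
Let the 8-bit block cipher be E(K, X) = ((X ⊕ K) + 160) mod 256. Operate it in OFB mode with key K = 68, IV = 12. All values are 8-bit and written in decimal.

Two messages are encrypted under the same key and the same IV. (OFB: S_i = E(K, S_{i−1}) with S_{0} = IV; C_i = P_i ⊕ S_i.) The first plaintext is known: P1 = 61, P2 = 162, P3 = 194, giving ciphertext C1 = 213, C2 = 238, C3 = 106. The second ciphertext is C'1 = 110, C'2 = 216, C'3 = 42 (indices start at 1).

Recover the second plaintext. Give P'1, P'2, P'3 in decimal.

P'1 = 134, P'2 = 148, P'3 = 130

In OFB with a reused IV, both messages share the same keystream S_i, so C_i ⊕ C'_i = P_i ⊕ P'_i and thus P'_i = P_i ⊕ C_i ⊕ C'_i.
P'1: 61 ⊕ 213 ⊕ 110 = 134.
P'2: 162 ⊕ 238 ⊕ 216 = 148.
P'3: 194 ⊕ 106 ⊕ 42 = 130.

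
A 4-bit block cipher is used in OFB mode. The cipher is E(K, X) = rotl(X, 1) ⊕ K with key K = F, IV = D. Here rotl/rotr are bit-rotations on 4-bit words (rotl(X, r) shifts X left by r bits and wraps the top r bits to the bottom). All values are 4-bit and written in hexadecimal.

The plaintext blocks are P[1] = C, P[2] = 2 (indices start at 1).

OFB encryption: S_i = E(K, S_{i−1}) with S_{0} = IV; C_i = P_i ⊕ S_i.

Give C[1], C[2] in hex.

C[1] = 8, C[2] = 5

C[1]: S = E(K, D) = 4; C ⊕ 4 = 8.
C[2]: S = E(K, 4) = 7; 2 ⊕ 7 = 5.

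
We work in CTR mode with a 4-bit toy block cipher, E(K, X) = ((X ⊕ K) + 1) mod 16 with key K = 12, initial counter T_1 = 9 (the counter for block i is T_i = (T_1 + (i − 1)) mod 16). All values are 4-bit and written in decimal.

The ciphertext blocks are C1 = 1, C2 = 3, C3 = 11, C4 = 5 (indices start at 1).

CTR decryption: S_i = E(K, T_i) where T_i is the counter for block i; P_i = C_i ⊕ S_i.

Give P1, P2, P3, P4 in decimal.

P1: T = 9, S = E(K, T) = 6; 1 ⊕ 6 = 7.
P2: T = 10, S = E(K, T) = 7; 3 ⊕ 7 = 4.
P3: T = 11, S = E(K, T) = 8; 11 ⊕ 8 = 3.
P4: T = 12, S = E(K, T) = 1; 5 ⊕ 1 = 4.

P1 = 7, P2 = 4, P3 = 3, P4 = 4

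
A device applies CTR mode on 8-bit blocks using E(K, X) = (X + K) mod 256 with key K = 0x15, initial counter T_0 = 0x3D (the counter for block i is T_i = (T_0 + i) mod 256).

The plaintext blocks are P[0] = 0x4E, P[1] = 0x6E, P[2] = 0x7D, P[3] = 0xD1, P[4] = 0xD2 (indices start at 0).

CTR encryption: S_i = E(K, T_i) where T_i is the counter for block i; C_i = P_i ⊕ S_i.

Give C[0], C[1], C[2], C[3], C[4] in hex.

C[0]: T = 0x3D, S = E(K, T) = 0x52; 0x4E ⊕ 0x52 = 0x1C.
C[1]: T = 0x3E, S = E(K, T) = 0x53; 0x6E ⊕ 0x53 = 0x3D.
C[2]: T = 0x3F, S = E(K, T) = 0x54; 0x7D ⊕ 0x54 = 0x29.
C[3]: T = 0x40, S = E(K, T) = 0x55; 0xD1 ⊕ 0x55 = 0x84.
C[4]: T = 0x41, S = E(K, T) = 0x56; 0xD2 ⊕ 0x56 = 0x84.

C[0] = 0x1C, C[1] = 0x3D, C[2] = 0x29, C[3] = 0x84, C[4] = 0x84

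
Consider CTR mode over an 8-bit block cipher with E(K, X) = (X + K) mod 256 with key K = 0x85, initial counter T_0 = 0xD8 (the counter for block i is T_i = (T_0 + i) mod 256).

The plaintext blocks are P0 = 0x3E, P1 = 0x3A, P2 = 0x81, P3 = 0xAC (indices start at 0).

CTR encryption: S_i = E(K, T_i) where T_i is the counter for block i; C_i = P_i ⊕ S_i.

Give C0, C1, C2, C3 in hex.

C0 = 0x63, C1 = 0x64, C2 = 0xDE, C3 = 0xCC

C0: T = 0xD8, S = E(K, T) = 0x5D; 0x3E ⊕ 0x5D = 0x63.
C1: T = 0xD9, S = E(K, T) = 0x5E; 0x3A ⊕ 0x5E = 0x64.
C2: T = 0xDA, S = E(K, T) = 0x5F; 0x81 ⊕ 0x5F = 0xDE.
C3: T = 0xDB, S = E(K, T) = 0x60; 0xAC ⊕ 0x60 = 0xCC.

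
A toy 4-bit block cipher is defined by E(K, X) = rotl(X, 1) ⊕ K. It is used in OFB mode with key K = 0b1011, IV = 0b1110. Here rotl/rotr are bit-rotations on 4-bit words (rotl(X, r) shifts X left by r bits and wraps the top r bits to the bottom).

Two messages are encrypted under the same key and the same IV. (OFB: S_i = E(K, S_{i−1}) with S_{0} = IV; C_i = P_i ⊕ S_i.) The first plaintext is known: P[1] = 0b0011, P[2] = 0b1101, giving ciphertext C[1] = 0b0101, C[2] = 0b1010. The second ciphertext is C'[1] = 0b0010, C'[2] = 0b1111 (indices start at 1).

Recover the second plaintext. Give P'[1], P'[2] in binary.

In OFB with a reused IV, both messages share the same keystream S_i, so C_i ⊕ C'_i = P_i ⊕ P'_i and thus P'_i = P_i ⊕ C_i ⊕ C'_i.
P'[1]: 0b0011 ⊕ 0b0101 ⊕ 0b0010 = 0b0100.
P'[2]: 0b1101 ⊕ 0b1010 ⊕ 0b1111 = 0b1000.

P'[1] = 0b0100, P'[2] = 0b1000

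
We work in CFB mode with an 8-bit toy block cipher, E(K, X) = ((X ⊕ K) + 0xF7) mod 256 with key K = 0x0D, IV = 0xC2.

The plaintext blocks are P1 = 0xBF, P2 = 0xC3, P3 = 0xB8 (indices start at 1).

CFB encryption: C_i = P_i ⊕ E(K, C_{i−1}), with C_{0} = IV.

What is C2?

C1: E(K, 0xC2) = 0xC6; 0xBF ⊕ 0xC6 = 0x79.
C2: E(K, 0x79) = 0x6B; 0xC3 ⊕ 0x6B = 0xA8.

C2 = 0xA8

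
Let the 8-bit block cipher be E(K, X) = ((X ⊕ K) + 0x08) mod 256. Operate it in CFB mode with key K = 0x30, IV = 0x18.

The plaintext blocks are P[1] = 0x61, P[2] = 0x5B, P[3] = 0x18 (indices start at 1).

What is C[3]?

C[3] = 0x12

CFB encryption: C_i = P_i ⊕ E(K, C_{i−1}), with C_{0} = IV.
C[1]: E(K, 0x18) = 0x30; 0x61 ⊕ 0x30 = 0x51.
C[2]: E(K, 0x51) = 0x69; 0x5B ⊕ 0x69 = 0x32.
C[3]: E(K, 0x32) = 0x0A; 0x18 ⊕ 0x0A = 0x12.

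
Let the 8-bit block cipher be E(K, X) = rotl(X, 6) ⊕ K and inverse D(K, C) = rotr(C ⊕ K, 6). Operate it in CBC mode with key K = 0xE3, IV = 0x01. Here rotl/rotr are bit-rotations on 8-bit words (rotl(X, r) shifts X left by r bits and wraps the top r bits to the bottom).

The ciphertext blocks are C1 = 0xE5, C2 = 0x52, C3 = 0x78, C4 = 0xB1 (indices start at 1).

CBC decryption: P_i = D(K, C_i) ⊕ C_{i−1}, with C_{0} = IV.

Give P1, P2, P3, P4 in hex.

P1: D(K, 0xE5) = 0x18; 0x18 ⊕ 0x01 = 0x19.
P2: D(K, 0x52) = 0xC6; 0xC6 ⊕ 0xE5 = 0x23.
P3: D(K, 0x78) = 0x6E; 0x6E ⊕ 0x52 = 0x3C.
P4: D(K, 0xB1) = 0x49; 0x49 ⊕ 0x78 = 0x31.

P1 = 0x19, P2 = 0x23, P3 = 0x3C, P4 = 0x31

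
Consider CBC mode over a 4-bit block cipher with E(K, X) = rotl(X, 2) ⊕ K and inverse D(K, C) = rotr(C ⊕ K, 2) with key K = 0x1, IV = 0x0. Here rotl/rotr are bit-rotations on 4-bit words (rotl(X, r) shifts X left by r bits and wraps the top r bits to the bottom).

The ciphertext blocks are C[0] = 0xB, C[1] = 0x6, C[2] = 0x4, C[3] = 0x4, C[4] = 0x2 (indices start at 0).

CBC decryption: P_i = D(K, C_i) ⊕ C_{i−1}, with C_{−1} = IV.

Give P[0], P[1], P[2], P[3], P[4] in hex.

P[0]: D(K, 0xB) = 0xA; 0xA ⊕ 0x0 = 0xA.
P[1]: D(K, 0x6) = 0xD; 0xD ⊕ 0xB = 0x6.
P[2]: D(K, 0x4) = 0x5; 0x5 ⊕ 0x6 = 0x3.
P[3]: D(K, 0x4) = 0x5; 0x5 ⊕ 0x4 = 0x1.
P[4]: D(K, 0x2) = 0xC; 0xC ⊕ 0x4 = 0x8.

P[0] = 0xA, P[1] = 0x6, P[2] = 0x3, P[3] = 0x1, P[4] = 0x8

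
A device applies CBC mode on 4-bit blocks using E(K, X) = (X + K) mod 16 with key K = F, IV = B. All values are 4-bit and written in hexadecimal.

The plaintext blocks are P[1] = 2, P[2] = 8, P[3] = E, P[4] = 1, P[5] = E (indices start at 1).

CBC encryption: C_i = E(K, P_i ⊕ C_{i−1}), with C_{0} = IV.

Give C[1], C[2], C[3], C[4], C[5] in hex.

C[1]: P[1] ⊕ B = 9; E(K, 9) = 8.
C[2]: P[2] ⊕ 8 = 0; E(K, 0) = F.
C[3]: P[3] ⊕ F = 1; E(K, 1) = 0.
C[4]: P[4] ⊕ 0 = 1; E(K, 1) = 0.
C[5]: P[5] ⊕ 0 = E; E(K, E) = D.

C[1] = 8, C[2] = F, C[3] = 0, C[4] = 0, C[5] = D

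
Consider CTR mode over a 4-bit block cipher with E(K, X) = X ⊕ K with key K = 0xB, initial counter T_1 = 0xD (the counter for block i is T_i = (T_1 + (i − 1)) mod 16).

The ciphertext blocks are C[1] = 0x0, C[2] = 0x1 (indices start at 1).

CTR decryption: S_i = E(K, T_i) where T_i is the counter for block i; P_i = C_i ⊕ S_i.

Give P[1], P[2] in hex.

P[1] = 0x6, P[2] = 0x4

P[1]: T = 0xD, S = E(K, T) = 0x6; 0x0 ⊕ 0x6 = 0x6.
P[2]: T = 0xE, S = E(K, T) = 0x5; 0x1 ⊕ 0x5 = 0x4.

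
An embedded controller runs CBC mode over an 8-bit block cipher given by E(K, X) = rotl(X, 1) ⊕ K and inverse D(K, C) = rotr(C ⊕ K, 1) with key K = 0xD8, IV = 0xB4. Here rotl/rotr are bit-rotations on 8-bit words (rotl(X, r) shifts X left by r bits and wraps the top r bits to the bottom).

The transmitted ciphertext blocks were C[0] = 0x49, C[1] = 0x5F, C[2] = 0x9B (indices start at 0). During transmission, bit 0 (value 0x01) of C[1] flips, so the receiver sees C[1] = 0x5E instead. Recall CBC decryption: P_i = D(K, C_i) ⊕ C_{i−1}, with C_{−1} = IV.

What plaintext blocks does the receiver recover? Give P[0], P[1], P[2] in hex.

Only C[1] changed, to 0x5E. In CBC, a change in C_i garbles P_i and flips the same bit in P_{i+1}. Decrypting the received ciphertext:
P[0]: D(K, 0x49) = 0xC8; 0xC8 ⊕ 0xB4 = 0x7C.
P[1]: D(K, 0x5E) = 0x43; 0x43 ⊕ 0x49 = 0x0A.
P[2]: D(K, 0x9B) = 0xA1; 0xA1 ⊕ 0x5E = 0xFF.
Blocks that differ from the original plaintext: P[1], P[2].

P[0] = 0x7C, P[1] = 0x0A, P[2] = 0xFF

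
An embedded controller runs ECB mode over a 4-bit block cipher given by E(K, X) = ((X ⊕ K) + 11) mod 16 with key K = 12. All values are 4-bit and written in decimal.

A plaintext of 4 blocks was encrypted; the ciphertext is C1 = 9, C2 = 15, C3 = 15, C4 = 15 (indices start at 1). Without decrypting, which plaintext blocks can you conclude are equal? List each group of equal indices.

ECB encrypts each block independently with the same key, so equal ciphertext blocks imply equal plaintext blocks.
C2 = C3 = C4 = 15, so P2 = P3 = P4.

P2 = P3 = P4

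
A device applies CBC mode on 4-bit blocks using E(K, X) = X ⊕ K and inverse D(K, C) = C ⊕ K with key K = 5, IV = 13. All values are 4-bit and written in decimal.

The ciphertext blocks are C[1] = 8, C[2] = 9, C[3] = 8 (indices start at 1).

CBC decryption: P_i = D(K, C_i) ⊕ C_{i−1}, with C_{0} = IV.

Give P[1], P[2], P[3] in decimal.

P[1] = 0, P[2] = 4, P[3] = 4

P[1]: D(K, 8) = 13; 13 ⊕ 13 = 0.
P[2]: D(K, 9) = 12; 12 ⊕ 8 = 4.
P[3]: D(K, 8) = 13; 13 ⊕ 9 = 4.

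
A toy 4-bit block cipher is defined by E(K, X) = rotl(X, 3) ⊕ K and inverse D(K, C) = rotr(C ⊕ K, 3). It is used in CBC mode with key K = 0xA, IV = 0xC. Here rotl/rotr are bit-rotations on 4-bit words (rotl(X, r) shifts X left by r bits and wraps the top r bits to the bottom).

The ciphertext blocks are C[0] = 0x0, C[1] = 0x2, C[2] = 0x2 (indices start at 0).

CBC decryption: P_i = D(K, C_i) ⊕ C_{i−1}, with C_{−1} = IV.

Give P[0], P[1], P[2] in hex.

P[0] = 0x9, P[1] = 0x1, P[2] = 0x3

P[0]: D(K, 0x0) = 0x5; 0x5 ⊕ 0xC = 0x9.
P[1]: D(K, 0x2) = 0x1; 0x1 ⊕ 0x0 = 0x1.
P[2]: D(K, 0x2) = 0x1; 0x1 ⊕ 0x2 = 0x3.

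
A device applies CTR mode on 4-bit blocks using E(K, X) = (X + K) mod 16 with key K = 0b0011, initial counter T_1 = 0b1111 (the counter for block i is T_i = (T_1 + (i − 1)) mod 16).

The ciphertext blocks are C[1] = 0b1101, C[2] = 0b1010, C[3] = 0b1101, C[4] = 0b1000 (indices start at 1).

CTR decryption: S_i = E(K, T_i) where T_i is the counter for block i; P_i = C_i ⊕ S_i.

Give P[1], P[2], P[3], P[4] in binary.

P[1]: T = 0b1111, S = E(K, T) = 0b0010; 0b1101 ⊕ 0b0010 = 0b1111.
P[2]: T = 0b0000, S = E(K, T) = 0b0011; 0b1010 ⊕ 0b0011 = 0b1001.
P[3]: T = 0b0001, S = E(K, T) = 0b0100; 0b1101 ⊕ 0b0100 = 0b1001.
P[4]: T = 0b0010, S = E(K, T) = 0b0101; 0b1000 ⊕ 0b0101 = 0b1101.

P[1] = 0b1111, P[2] = 0b1001, P[3] = 0b1001, P[4] = 0b1101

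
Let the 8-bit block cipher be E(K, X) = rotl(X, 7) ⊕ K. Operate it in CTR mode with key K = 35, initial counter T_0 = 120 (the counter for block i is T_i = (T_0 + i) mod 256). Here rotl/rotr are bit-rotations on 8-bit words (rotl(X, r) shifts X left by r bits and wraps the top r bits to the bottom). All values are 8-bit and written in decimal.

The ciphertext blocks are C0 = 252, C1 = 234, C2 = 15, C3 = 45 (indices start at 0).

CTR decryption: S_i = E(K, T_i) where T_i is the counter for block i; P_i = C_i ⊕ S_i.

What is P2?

P2 = 17

P2: T = 122, S = E(K, T) = 30; 15 ⊕ 30 = 17.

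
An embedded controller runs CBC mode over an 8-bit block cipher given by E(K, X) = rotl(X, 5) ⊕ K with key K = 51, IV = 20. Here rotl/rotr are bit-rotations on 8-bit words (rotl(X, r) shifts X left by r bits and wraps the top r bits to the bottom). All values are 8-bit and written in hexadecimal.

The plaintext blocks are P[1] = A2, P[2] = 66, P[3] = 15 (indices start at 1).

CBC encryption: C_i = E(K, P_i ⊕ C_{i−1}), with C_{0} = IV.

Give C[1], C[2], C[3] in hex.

C[1]: P[1] ⊕ 20 = 82; E(K, 82) = 01.
C[2]: P[2] ⊕ 01 = 67; E(K, 67) = BD.
C[3]: P[3] ⊕ BD = A8; E(K, A8) = 44.

C[1] = 01, C[2] = BD, C[3] = 44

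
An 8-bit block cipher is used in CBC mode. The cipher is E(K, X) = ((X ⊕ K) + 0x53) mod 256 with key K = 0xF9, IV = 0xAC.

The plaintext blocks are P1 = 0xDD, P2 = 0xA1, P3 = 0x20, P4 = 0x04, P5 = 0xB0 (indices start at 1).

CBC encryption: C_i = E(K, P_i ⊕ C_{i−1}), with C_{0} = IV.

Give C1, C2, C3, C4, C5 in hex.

C1 = 0xDB, C2 = 0xD6, C3 = 0x62, C4 = 0xF2, C5 = 0x0E

C1: P1 ⊕ 0xAC = 0x71; E(K, 0x71) = 0xDB.
C2: P2 ⊕ 0xDB = 0x7A; E(K, 0x7A) = 0xD6.
C3: P3 ⊕ 0xD6 = 0xF6; E(K, 0xF6) = 0x62.
C4: P4 ⊕ 0x62 = 0x66; E(K, 0x66) = 0xF2.
C5: P5 ⊕ 0xF2 = 0x42; E(K, 0x42) = 0x0E.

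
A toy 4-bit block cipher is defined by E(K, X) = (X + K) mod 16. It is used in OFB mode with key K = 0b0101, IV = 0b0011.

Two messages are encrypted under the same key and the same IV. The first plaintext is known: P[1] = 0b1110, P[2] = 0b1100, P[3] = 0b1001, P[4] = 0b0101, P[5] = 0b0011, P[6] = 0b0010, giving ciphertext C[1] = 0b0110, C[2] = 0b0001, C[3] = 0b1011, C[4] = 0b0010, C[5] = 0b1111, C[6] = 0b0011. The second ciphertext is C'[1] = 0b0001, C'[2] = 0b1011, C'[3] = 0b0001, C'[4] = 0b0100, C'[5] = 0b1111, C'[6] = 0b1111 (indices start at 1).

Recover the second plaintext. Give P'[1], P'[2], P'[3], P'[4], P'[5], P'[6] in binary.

P'[1] = 0b1001, P'[2] = 0b0110, P'[3] = 0b0011, P'[4] = 0b0011, P'[5] = 0b0011, P'[6] = 0b1110

In OFB with a reused IV, both messages share the same keystream S_i, so C_i ⊕ C'_i = P_i ⊕ P'_i and thus P'_i = P_i ⊕ C_i ⊕ C'_i.
P'[1]: 0b1110 ⊕ 0b0110 ⊕ 0b0001 = 0b1001.
P'[2]: 0b1100 ⊕ 0b0001 ⊕ 0b1011 = 0b0110.
P'[3]: 0b1001 ⊕ 0b1011 ⊕ 0b0001 = 0b0011.
P'[4]: 0b0101 ⊕ 0b0010 ⊕ 0b0100 = 0b0011.
P'[5]: 0b0011 ⊕ 0b1111 ⊕ 0b1111 = 0b0011.
P'[6]: 0b0010 ⊕ 0b0011 ⊕ 0b1111 = 0b1110.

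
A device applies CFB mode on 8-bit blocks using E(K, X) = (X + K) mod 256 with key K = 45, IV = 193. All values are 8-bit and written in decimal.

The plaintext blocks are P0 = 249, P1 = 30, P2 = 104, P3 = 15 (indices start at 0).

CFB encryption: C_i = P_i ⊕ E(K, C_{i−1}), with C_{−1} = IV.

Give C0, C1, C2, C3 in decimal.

C0 = 23, C1 = 90, C2 = 239, C3 = 19

C0: E(K, 193) = 238; 249 ⊕ 238 = 23.
C1: E(K, 23) = 68; 30 ⊕ 68 = 90.
C2: E(K, 90) = 135; 104 ⊕ 135 = 239.
C3: E(K, 239) = 28; 15 ⊕ 28 = 19.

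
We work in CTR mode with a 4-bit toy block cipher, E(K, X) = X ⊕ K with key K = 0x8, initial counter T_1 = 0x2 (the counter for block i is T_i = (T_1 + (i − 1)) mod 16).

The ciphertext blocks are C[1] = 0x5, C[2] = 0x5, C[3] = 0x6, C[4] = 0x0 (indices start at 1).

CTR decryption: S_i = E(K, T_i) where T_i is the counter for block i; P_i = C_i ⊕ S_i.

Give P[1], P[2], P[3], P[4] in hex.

P[1] = 0xF, P[2] = 0xE, P[3] = 0xA, P[4] = 0xD

P[1]: T = 0x2, S = E(K, T) = 0xA; 0x5 ⊕ 0xA = 0xF.
P[2]: T = 0x3, S = E(K, T) = 0xB; 0x5 ⊕ 0xB = 0xE.
P[3]: T = 0x4, S = E(K, T) = 0xC; 0x6 ⊕ 0xC = 0xA.
P[4]: T = 0x5, S = E(K, T) = 0xD; 0x0 ⊕ 0xD = 0xD.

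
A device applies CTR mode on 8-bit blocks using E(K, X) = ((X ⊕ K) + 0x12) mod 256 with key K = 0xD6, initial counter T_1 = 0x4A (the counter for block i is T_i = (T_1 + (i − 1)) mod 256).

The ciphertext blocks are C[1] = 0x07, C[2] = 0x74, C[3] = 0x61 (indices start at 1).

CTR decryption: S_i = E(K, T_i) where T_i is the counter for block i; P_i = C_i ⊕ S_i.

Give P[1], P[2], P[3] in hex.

P[1]: T = 0x4A, S = E(K, T) = 0xAE; 0x07 ⊕ 0xAE = 0xA9.
P[2]: T = 0x4B, S = E(K, T) = 0xAF; 0x74 ⊕ 0xAF = 0xDB.
P[3]: T = 0x4C, S = E(K, T) = 0xAC; 0x61 ⊕ 0xAC = 0xCD.

P[1] = 0xA9, P[2] = 0xDB, P[3] = 0xCD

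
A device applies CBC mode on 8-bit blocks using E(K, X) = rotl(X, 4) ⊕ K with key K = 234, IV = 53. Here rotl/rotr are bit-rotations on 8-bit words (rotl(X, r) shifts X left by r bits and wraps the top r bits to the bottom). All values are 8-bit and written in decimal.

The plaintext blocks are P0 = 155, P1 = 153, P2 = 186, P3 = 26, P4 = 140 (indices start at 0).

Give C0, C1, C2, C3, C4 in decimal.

CBC encryption: C_i = E(K, P_i ⊕ C_{i−1}), with C_{−1} = IV.
C0: P0 ⊕ 53 = 174; E(K, 174) = 0.
C1: P1 ⊕ 0 = 153; E(K, 153) = 115.
C2: P2 ⊕ 115 = 201; E(K, 201) = 118.
C3: P3 ⊕ 118 = 108; E(K, 108) = 44.
C4: P4 ⊕ 44 = 160; E(K, 160) = 224.

C0 = 0, C1 = 115, C2 = 118, C3 = 44, C4 = 224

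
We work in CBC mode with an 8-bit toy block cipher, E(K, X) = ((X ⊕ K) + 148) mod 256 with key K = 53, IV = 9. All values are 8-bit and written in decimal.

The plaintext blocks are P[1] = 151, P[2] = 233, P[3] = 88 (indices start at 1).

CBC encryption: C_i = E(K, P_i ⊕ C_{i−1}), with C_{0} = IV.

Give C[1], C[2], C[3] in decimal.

C[1] = 63, C[2] = 119, C[3] = 174

C[1]: P[1] ⊕ 9 = 158; E(K, 158) = 63.
C[2]: P[2] ⊕ 63 = 214; E(K, 214) = 119.
C[3]: P[3] ⊕ 119 = 47; E(K, 47) = 174.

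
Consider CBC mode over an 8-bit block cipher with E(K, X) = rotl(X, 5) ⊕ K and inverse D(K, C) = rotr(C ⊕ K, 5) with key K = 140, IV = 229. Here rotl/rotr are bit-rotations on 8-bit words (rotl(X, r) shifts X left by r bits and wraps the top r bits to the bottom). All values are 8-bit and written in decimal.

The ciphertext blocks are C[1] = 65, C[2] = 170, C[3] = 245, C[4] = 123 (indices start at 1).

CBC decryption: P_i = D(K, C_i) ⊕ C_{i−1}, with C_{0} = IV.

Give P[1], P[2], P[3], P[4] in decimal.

P[1] = 139, P[2] = 112, P[3] = 97, P[4] = 74

P[1]: D(K, 65) = 110; 110 ⊕ 229 = 139.
P[2]: D(K, 170) = 49; 49 ⊕ 65 = 112.
P[3]: D(K, 245) = 203; 203 ⊕ 170 = 97.
P[4]: D(K, 123) = 191; 191 ⊕ 245 = 74.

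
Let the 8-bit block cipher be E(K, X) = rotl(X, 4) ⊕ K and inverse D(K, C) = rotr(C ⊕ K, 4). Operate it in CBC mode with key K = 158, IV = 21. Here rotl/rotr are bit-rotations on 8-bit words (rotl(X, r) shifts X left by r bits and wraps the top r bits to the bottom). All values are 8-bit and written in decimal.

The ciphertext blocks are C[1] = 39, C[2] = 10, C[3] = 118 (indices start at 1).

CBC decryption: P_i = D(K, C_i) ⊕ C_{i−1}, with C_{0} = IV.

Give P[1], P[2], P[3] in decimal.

P[1]: D(K, 39) = 155; 155 ⊕ 21 = 142.
P[2]: D(K, 10) = 73; 73 ⊕ 39 = 110.
P[3]: D(K, 118) = 142; 142 ⊕ 10 = 132.

P[1] = 142, P[2] = 110, P[3] = 132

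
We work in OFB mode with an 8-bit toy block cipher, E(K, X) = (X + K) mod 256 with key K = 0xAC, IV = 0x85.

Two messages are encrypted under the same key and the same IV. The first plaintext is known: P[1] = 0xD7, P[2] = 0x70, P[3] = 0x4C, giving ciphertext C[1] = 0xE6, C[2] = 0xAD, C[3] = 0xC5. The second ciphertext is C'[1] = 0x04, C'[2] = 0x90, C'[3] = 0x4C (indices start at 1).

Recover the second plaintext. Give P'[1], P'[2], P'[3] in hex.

In OFB with a reused IV, both messages share the same keystream S_i, so C_i ⊕ C'_i = P_i ⊕ P'_i and thus P'_i = P_i ⊕ C_i ⊕ C'_i.
P'[1]: 0xD7 ⊕ 0xE6 ⊕ 0x04 = 0x35.
P'[2]: 0x70 ⊕ 0xAD ⊕ 0x90 = 0x4D.
P'[3]: 0x4C ⊕ 0xC5 ⊕ 0x4C = 0xC5.

P'[1] = 0x35, P'[2] = 0x4D, P'[3] = 0xC5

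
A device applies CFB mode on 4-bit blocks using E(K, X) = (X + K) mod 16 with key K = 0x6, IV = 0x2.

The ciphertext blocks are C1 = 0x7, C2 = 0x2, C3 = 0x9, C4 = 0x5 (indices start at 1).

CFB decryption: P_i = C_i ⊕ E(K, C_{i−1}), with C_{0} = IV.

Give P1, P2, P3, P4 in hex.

P1: E(K, 0x2) = 0x8; 0x7 ⊕ 0x8 = 0xF.
P2: E(K, 0x7) = 0xD; 0x2 ⊕ 0xD = 0xF.
P3: E(K, 0x2) = 0x8; 0x9 ⊕ 0x8 = 0x1.
P4: E(K, 0x9) = 0xF; 0x5 ⊕ 0xF = 0xA.

P1 = 0xF, P2 = 0xF, P3 = 0x1, P4 = 0xA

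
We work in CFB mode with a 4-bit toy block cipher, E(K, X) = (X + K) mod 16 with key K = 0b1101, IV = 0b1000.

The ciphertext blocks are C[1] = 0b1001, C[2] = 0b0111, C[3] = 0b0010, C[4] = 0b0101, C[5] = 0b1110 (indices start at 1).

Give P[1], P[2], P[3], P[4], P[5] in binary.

P[1] = 0b1100, P[2] = 0b0001, P[3] = 0b0110, P[4] = 0b1010, P[5] = 0b1100

CFB decryption: P_i = C_i ⊕ E(K, C_{i−1}), with C_{0} = IV.
P[1]: E(K, 0b1000) = 0b0101; 0b1001 ⊕ 0b0101 = 0b1100.
P[2]: E(K, 0b1001) = 0b0110; 0b0111 ⊕ 0b0110 = 0b0001.
P[3]: E(K, 0b0111) = 0b0100; 0b0010 ⊕ 0b0100 = 0b0110.
P[4]: E(K, 0b0010) = 0b1111; 0b0101 ⊕ 0b1111 = 0b1010.
P[5]: E(K, 0b0101) = 0b0010; 0b1110 ⊕ 0b0010 = 0b1100.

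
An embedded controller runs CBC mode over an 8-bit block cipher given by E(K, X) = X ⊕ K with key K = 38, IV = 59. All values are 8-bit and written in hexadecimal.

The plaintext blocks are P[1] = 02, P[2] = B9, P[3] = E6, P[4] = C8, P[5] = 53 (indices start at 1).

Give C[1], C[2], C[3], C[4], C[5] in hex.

C[1] = 63, C[2] = E2, C[3] = 3C, C[4] = CC, C[5] = A7

CBC encryption: C_i = E(K, P_i ⊕ C_{i−1}), with C_{0} = IV.
C[1]: P[1] ⊕ 59 = 5B; E(K, 5B) = 63.
C[2]: P[2] ⊕ 63 = DA; E(K, DA) = E2.
C[3]: P[3] ⊕ E2 = 04; E(K, 04) = 3C.
C[4]: P[4] ⊕ 3C = F4; E(K, F4) = CC.
C[5]: P[5] ⊕ CC = 9F; E(K, 9F) = A7.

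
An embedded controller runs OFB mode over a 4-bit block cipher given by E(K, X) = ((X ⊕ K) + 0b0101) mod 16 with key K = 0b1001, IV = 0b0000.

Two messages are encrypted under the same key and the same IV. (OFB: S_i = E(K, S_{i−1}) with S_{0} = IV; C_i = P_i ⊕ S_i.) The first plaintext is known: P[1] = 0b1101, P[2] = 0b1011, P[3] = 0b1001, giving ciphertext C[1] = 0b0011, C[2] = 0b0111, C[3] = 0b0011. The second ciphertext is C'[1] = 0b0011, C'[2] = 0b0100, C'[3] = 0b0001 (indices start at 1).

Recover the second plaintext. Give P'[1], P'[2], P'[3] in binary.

In OFB with a reused IV, both messages share the same keystream S_i, so C_i ⊕ C'_i = P_i ⊕ P'_i and thus P'_i = P_i ⊕ C_i ⊕ C'_i.
P'[1]: 0b1101 ⊕ 0b0011 ⊕ 0b0011 = 0b1101.
P'[2]: 0b1011 ⊕ 0b0111 ⊕ 0b0100 = 0b1000.
P'[3]: 0b1001 ⊕ 0b0011 ⊕ 0b0001 = 0b1011.

P'[1] = 0b1101, P'[2] = 0b1000, P'[3] = 0b1011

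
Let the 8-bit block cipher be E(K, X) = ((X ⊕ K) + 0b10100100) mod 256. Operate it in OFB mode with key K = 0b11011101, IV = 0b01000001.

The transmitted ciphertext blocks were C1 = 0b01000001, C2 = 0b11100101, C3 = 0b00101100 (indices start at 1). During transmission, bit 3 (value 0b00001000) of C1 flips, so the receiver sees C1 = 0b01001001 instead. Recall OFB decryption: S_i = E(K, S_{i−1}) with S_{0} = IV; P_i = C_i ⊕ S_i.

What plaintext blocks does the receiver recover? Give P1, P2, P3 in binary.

P1 = 0b00001001, P2 = 0b10100100, P3 = 0b01101100

Only C1 changed, to 0b01001001. In OFB, a change in C_i flips the same bit in P_i only; the keystream is unaffected. Decrypting the received ciphertext:
P1: S = E(K, 0b01000001) = 0b01000000; 0b01001001 ⊕ 0b01000000 = 0b00001001.
P2: S = E(K, 0b01000000) = 0b01000001; 0b11100101 ⊕ 0b01000001 = 0b10100100.
P3: S = E(K, 0b01000001) = 0b01000000; 0b00101100 ⊕ 0b01000000 = 0b01101100.
Blocks that differ from the original plaintext: P1.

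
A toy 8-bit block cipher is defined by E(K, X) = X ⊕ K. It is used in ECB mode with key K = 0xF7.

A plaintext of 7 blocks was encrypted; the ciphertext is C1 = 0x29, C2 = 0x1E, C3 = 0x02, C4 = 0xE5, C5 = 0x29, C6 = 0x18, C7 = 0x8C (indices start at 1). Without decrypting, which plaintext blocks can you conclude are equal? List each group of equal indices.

P1 = P5

ECB encrypts each block independently with the same key, so equal ciphertext blocks imply equal plaintext blocks.
C1 = C5 = 0x29, so P1 = P5.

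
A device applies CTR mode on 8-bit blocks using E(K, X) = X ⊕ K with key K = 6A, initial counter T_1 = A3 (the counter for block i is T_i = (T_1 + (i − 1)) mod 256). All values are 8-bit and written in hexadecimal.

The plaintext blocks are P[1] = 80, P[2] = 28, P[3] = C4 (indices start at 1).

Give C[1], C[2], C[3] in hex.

C[1] = 49, C[2] = E6, C[3] = 0B

CTR encryption: S_i = E(K, T_i) where T_i is the counter for block i; C_i = P_i ⊕ S_i.
C[1]: T = A3, S = E(K, T) = C9; 80 ⊕ C9 = 49.
C[2]: T = A4, S = E(K, T) = CE; 28 ⊕ CE = E6.
C[3]: T = A5, S = E(K, T) = CF; C4 ⊕ CF = 0B.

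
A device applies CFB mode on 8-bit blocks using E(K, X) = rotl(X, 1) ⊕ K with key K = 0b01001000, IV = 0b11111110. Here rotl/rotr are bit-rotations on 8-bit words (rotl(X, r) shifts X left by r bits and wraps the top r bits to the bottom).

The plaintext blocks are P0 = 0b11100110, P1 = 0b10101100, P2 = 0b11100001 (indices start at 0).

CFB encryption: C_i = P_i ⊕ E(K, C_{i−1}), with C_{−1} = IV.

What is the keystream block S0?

C0: E(K, 0b11111110) = 0b10110101; 0b11100110 ⊕ 0b10110101 = 0b01010011.
So S0 = 0b10110101.

0b10110101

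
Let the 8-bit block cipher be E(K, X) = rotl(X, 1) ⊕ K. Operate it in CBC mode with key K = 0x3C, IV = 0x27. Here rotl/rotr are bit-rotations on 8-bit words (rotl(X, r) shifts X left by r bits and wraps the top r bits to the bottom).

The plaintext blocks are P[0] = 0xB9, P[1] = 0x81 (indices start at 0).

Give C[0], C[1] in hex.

CBC encryption: C_i = E(K, P_i ⊕ C_{i−1}), with C_{−1} = IV.
C[0]: P[0] ⊕ 0x27 = 0x9E; E(K, 0x9E) = 0x01.
C[1]: P[1] ⊕ 0x01 = 0x80; E(K, 0x80) = 0x3D.

C[0] = 0x01, C[1] = 0x3D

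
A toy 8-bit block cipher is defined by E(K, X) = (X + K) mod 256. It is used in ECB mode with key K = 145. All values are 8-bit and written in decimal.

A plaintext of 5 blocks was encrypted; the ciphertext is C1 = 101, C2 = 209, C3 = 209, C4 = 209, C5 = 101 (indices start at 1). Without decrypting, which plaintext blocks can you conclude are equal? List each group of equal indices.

ECB encrypts each block independently with the same key, so equal ciphertext blocks imply equal plaintext blocks.
C1 = C5 = 101, so P1 = P5.
C2 = C3 = C4 = 209, so P2 = P3 = P4.

P1 = P5; P2 = P3 = P4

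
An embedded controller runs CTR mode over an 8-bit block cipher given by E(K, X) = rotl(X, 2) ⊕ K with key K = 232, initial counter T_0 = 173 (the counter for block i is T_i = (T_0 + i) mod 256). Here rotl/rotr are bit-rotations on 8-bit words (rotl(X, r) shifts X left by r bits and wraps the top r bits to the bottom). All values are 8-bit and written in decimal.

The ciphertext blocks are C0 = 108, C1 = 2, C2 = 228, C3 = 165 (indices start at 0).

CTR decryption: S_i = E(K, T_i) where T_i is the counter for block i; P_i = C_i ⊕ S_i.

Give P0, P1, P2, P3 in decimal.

P0: T = 173, S = E(K, T) = 94; 108 ⊕ 94 = 50.
P1: T = 174, S = E(K, T) = 82; 2 ⊕ 82 = 80.
P2: T = 175, S = E(K, T) = 86; 228 ⊕ 86 = 178.
P3: T = 176, S = E(K, T) = 42; 165 ⊕ 42 = 143.

P0 = 50, P1 = 80, P2 = 178, P3 = 143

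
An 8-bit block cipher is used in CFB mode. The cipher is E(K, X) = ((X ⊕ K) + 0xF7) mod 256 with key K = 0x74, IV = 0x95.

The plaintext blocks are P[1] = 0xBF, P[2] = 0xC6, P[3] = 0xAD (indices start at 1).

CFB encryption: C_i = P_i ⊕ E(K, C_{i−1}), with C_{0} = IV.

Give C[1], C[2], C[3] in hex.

C[1]: E(K, 0x95) = 0xD8; 0xBF ⊕ 0xD8 = 0x67.
C[2]: E(K, 0x67) = 0x0A; 0xC6 ⊕ 0x0A = 0xCC.
C[3]: E(K, 0xCC) = 0xAF; 0xAD ⊕ 0xAF = 0x02.

C[1] = 0x67, C[2] = 0xCC, C[3] = 0x02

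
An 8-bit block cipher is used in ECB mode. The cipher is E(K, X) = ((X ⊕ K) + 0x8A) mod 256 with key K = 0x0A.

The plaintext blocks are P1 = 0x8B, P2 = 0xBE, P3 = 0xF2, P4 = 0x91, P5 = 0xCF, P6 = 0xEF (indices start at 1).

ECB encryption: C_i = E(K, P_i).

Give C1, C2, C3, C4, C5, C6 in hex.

C1: E(K, 0x8B) = 0x0B.
C2: E(K, 0xBE) = 0x3E.
C3: E(K, 0xF2) = 0x82.
C4: E(K, 0x91) = 0x25.
C5: E(K, 0xCF) = 0x4F.
C6: E(K, 0xEF) = 0x6F.

C1 = 0x0B, C2 = 0x3E, C3 = 0x82, C4 = 0x25, C5 = 0x4F, C6 = 0x6F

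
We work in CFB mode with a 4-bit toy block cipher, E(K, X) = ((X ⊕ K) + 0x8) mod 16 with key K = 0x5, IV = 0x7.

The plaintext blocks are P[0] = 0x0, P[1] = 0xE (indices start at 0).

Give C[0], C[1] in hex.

C[0] = 0xA, C[1] = 0x9

CFB encryption: C_i = P_i ⊕ E(K, C_{i−1}), with C_{−1} = IV.
C[0]: E(K, 0x7) = 0xA; 0x0 ⊕ 0xA = 0xA.
C[1]: E(K, 0xA) = 0x7; 0xE ⊕ 0x7 = 0x9.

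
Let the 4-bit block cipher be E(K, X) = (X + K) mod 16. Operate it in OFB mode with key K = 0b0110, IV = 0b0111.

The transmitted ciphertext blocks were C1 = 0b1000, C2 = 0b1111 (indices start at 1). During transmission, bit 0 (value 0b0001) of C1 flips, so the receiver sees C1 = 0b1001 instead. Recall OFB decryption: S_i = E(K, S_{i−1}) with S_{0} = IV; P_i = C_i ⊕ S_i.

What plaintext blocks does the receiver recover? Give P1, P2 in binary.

P1 = 0b0100, P2 = 0b1100

Only C1 changed, to 0b1001. In OFB, a change in C_i flips the same bit in P_i only; the keystream is unaffected. Decrypting the received ciphertext:
P1: S = E(K, 0b0111) = 0b1101; 0b1001 ⊕ 0b1101 = 0b0100.
P2: S = E(K, 0b1101) = 0b0011; 0b1111 ⊕ 0b0011 = 0b1100.
Blocks that differ from the original plaintext: P1.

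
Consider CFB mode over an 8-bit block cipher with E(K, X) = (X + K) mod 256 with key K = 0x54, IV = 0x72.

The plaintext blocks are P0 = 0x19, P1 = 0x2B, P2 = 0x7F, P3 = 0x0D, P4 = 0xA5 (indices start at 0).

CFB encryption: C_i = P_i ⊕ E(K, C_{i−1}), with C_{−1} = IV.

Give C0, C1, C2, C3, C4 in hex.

C0: E(K, 0x72) = 0xC6; 0x19 ⊕ 0xC6 = 0xDF.
C1: E(K, 0xDF) = 0x33; 0x2B ⊕ 0x33 = 0x18.
C2: E(K, 0x18) = 0x6C; 0x7F ⊕ 0x6C = 0x13.
C3: E(K, 0x13) = 0x67; 0x0D ⊕ 0x67 = 0x6A.
C4: E(K, 0x6A) = 0xBE; 0xA5 ⊕ 0xBE = 0x1B.

C0 = 0xDF, C1 = 0x18, C2 = 0x13, C3 = 0x6A, C4 = 0x1B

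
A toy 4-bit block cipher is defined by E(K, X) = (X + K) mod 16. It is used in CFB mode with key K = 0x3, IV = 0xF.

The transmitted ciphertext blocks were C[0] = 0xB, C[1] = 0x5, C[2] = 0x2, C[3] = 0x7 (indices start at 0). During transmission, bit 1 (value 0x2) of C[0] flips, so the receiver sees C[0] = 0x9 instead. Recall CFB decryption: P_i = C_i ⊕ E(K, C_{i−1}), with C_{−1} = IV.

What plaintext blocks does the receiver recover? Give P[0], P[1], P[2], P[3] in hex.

P[0] = 0xB, P[1] = 0x9, P[2] = 0xA, P[3] = 0x2

Only C[0] changed, to 0x9. In CFB, a change in C_i flips the same bit in P_i and garbles P_{i+1}. Decrypting the received ciphertext:
P[0]: E(K, 0xF) = 0x2; 0x9 ⊕ 0x2 = 0xB.
P[1]: E(K, 0x9) = 0xC; 0x5 ⊕ 0xC = 0x9.
P[2]: E(K, 0x5) = 0x8; 0x2 ⊕ 0x8 = 0xA.
P[3]: E(K, 0x2) = 0x5; 0x7 ⊕ 0x5 = 0x2.
Blocks that differ from the original plaintext: P[0], P[1].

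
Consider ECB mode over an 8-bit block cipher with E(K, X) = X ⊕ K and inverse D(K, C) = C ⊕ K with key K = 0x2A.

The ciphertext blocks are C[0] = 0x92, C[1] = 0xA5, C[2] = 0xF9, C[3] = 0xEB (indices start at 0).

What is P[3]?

ECB decryption: P_i = D(K, C_i).
P[3]: D(K, 0xEB) = 0xC1.

P[3] = 0xC1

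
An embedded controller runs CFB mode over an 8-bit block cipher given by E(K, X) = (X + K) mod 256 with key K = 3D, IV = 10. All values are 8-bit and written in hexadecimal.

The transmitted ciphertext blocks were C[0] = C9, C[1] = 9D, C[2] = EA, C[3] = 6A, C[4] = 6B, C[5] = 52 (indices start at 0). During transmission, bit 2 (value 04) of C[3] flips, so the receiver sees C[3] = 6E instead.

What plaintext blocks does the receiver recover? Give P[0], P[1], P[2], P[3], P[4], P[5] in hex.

CFB decryption: P_i = C_i ⊕ E(K, C_{i−1}), with C_{−1} = IV.
Only C[3] changed, to 6E. In CFB, a change in C_i flips the same bit in P_i and garbles P_{i+1}. Decrypting the received ciphertext:
P[0]: E(K, 10) = 4D; C9 ⊕ 4D = 84.
P[1]: E(K, C9) = 06; 9D ⊕ 06 = 9B.
P[2]: E(K, 9D) = DA; EA ⊕ DA = 30.
P[3]: E(K, EA) = 27; 6E ⊕ 27 = 49.
P[4]: E(K, 6E) = AB; 6B ⊕ AB = C0.
P[5]: E(K, 6B) = A8; 52 ⊕ A8 = FA.
Blocks that differ from the original plaintext: P[3], P[4].

P[0] = 84, P[1] = 9B, P[2] = 30, P[3] = 49, P[4] = C0, P[5] = FA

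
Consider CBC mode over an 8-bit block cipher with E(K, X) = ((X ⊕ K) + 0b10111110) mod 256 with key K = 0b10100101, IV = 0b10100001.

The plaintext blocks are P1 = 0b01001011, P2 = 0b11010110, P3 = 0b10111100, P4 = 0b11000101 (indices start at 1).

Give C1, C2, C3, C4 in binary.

C1 = 0b00001101, C2 = 0b00111100, C3 = 0b11100011, C4 = 0b01000001

CBC encryption: C_i = E(K, P_i ⊕ C_{i−1}), with C_{0} = IV.
C1: P1 ⊕ 0b10100001 = 0b11101010; E(K, 0b11101010) = 0b00001101.
C2: P2 ⊕ 0b00001101 = 0b11011011; E(K, 0b11011011) = 0b00111100.
C3: P3 ⊕ 0b00111100 = 0b10000000; E(K, 0b10000000) = 0b11100011.
C4: P4 ⊕ 0b11100011 = 0b00100110; E(K, 0b00100110) = 0b01000001.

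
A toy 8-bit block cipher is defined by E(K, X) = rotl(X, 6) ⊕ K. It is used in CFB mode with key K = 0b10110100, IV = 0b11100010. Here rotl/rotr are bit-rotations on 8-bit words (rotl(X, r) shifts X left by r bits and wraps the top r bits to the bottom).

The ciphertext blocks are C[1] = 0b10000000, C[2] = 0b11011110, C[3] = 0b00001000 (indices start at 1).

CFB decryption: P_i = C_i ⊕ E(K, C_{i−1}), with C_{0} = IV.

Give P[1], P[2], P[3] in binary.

P[1]: E(K, 0b11100010) = 0b00001100; 0b10000000 ⊕ 0b00001100 = 0b10001100.
P[2]: E(K, 0b10000000) = 0b10010100; 0b11011110 ⊕ 0b10010100 = 0b01001010.
P[3]: E(K, 0b11011110) = 0b00000011; 0b00001000 ⊕ 0b00000011 = 0b00001011.

P[1] = 0b10001100, P[2] = 0b01001010, P[3] = 0b00001011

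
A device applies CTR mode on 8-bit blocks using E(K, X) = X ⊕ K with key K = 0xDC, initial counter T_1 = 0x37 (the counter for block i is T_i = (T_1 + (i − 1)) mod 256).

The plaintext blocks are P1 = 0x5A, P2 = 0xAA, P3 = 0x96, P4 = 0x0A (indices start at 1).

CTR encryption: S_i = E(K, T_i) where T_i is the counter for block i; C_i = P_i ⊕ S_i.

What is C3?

C1: T = 0x37, S = E(K, T) = 0xEB; 0x5A ⊕ 0xEB = 0xB1.
C2: T = 0x38, S = E(K, T) = 0xE4; 0xAA ⊕ 0xE4 = 0x4E.
C3: T = 0x39, S = E(K, T) = 0xE5; 0x96 ⊕ 0xE5 = 0x73.

C3 = 0x73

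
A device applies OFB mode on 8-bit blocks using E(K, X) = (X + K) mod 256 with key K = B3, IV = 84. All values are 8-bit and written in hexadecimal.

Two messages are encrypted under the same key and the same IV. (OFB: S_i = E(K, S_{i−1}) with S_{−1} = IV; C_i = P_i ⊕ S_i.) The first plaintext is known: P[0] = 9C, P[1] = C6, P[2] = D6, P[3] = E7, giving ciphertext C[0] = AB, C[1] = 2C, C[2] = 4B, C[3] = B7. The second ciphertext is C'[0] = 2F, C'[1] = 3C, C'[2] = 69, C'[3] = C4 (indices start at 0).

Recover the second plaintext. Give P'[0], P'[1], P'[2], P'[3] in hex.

In OFB with a reused IV, both messages share the same keystream S_i, so C_i ⊕ C'_i = P_i ⊕ P'_i and thus P'_i = P_i ⊕ C_i ⊕ C'_i.
P'[0]: 9C ⊕ AB ⊕ 2F = 18.
P'[1]: C6 ⊕ 2C ⊕ 3C = D6.
P'[2]: D6 ⊕ 4B ⊕ 69 = F4.
P'[3]: E7 ⊕ B7 ⊕ C4 = 94.

P'[0] = 18, P'[1] = D6, P'[2] = F4, P'[3] = 94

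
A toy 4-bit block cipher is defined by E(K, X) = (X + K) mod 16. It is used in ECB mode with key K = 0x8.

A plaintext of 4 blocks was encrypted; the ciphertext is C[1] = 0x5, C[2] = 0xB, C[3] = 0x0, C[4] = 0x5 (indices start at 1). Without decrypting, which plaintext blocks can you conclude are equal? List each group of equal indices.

P[1] = P[4]

ECB encrypts each block independently with the same key, so equal ciphertext blocks imply equal plaintext blocks.
C[1] = C[4] = 0x5, so P[1] = P[4].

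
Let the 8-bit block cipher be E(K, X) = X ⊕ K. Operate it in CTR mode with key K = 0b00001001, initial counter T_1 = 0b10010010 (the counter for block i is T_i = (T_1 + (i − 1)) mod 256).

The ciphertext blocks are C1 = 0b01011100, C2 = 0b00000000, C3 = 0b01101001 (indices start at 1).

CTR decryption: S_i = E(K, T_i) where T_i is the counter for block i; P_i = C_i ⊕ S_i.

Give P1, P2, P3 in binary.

P1: T = 0b10010010, S = E(K, T) = 0b10011011; 0b01011100 ⊕ 0b10011011 = 0b11000111.
P2: T = 0b10010011, S = E(K, T) = 0b10011010; 0b00000000 ⊕ 0b10011010 = 0b10011010.
P3: T = 0b10010100, S = E(K, T) = 0b10011101; 0b01101001 ⊕ 0b10011101 = 0b11110100.

P1 = 0b11000111, P2 = 0b10011010, P3 = 0b11110100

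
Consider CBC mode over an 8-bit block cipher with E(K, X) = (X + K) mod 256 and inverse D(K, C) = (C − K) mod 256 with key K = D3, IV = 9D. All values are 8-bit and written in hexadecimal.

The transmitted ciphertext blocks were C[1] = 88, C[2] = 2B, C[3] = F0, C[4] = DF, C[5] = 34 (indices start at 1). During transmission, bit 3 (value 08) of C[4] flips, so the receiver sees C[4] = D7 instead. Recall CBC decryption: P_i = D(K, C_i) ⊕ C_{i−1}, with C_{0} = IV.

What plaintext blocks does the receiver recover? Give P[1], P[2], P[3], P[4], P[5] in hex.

P[1] = 28, P[2] = D0, P[3] = 36, P[4] = F4, P[5] = B6

Only C[4] changed, to D7. In CBC, a change in C_i garbles P_i and flips the same bit in P_{i+1}. Decrypting the received ciphertext:
P[1]: D(K, 88) = B5; B5 ⊕ 9D = 28.
P[2]: D(K, 2B) = 58; 58 ⊕ 88 = D0.
P[3]: D(K, F0) = 1D; 1D ⊕ 2B = 36.
P[4]: D(K, D7) = 04; 04 ⊕ F0 = F4.
P[5]: D(K, 34) = 61; 61 ⊕ D7 = B6.
Blocks that differ from the original plaintext: P[4], P[5].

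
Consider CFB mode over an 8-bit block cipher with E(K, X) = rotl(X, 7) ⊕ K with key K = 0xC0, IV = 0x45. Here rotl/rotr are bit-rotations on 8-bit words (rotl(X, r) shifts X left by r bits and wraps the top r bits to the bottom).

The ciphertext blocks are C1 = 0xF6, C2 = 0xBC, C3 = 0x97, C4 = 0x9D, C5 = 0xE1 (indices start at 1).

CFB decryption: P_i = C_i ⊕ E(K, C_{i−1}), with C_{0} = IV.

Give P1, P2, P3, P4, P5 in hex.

P1 = 0x94, P2 = 0x07, P3 = 0x09, P4 = 0x96, P5 = 0xEF

P1: E(K, 0x45) = 0x62; 0xF6 ⊕ 0x62 = 0x94.
P2: E(K, 0xF6) = 0xBB; 0xBC ⊕ 0xBB = 0x07.
P3: E(K, 0xBC) = 0x9E; 0x97 ⊕ 0x9E = 0x09.
P4: E(K, 0x97) = 0x0B; 0x9D ⊕ 0x0B = 0x96.
P5: E(K, 0x9D) = 0x0E; 0xE1 ⊕ 0x0E = 0xEF.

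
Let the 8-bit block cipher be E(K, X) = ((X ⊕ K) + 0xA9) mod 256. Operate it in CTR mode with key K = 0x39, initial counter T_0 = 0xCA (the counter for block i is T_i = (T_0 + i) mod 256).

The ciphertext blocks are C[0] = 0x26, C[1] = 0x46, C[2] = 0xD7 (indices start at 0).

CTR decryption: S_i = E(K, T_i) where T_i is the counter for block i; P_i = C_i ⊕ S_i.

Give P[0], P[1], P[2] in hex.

P[0]: T = 0xCA, S = E(K, T) = 0x9C; 0x26 ⊕ 0x9C = 0xBA.
P[1]: T = 0xCB, S = E(K, T) = 0x9B; 0x46 ⊕ 0x9B = 0xDD.
P[2]: T = 0xCC, S = E(K, T) = 0x9E; 0xD7 ⊕ 0x9E = 0x49.

P[0] = 0xBA, P[1] = 0xDD, P[2] = 0x49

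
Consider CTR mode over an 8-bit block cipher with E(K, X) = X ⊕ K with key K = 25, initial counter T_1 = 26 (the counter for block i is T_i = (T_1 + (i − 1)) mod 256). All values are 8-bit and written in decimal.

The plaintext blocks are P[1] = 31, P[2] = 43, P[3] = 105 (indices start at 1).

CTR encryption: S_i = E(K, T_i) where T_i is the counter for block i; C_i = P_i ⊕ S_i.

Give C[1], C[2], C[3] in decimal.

C[1]: T = 26, S = E(K, T) = 3; 31 ⊕ 3 = 28.
C[2]: T = 27, S = E(K, T) = 2; 43 ⊕ 2 = 41.
C[3]: T = 28, S = E(K, T) = 5; 105 ⊕ 5 = 108.

C[1] = 28, C[2] = 41, C[3] = 108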